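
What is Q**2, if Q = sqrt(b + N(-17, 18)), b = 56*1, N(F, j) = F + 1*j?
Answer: 57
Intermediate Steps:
N(F, j) = F + j
b = 56
Q = sqrt(57) (Q = sqrt(56 + (-17 + 18)) = sqrt(56 + 1) = sqrt(57) ≈ 7.5498)
Q**2 = (sqrt(57))**2 = 57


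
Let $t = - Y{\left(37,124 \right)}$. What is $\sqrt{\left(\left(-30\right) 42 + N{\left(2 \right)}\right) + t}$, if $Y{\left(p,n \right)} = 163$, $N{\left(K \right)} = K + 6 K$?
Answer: $i \sqrt{1409} \approx 37.537 i$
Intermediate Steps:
$N{\left(K \right)} = 7 K$
$t = -163$ ($t = \left(-1\right) 163 = -163$)
$\sqrt{\left(\left(-30\right) 42 + N{\left(2 \right)}\right) + t} = \sqrt{\left(\left(-30\right) 42 + 7 \cdot 2\right) - 163} = \sqrt{\left(-1260 + 14\right) - 163} = \sqrt{-1246 - 163} = \sqrt{-1409} = i \sqrt{1409}$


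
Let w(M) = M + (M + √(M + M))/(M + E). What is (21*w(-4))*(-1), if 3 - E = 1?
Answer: 42 + 21*I*√2 ≈ 42.0 + 29.698*I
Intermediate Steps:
E = 2 (E = 3 - 1*1 = 3 - 1 = 2)
w(M) = M + (M + √2*√M)/(2 + M) (w(M) = M + (M + √(M + M))/(M + 2) = M + (M + √(2*M))/(2 + M) = M + (M + √2*√M)/(2 + M))
(21*w(-4))*(-1) = (21*(((-4)² + 3*(-4) + √2*√(-4))/(2 - 4)))*(-1) = (21*((16 - 12 + √2*(2*I))/(-2)))*(-1) = (21*(-(16 - 12 + 2*I*√2)/2))*(-1) = (21*(-(4 + 2*I*√2)/2))*(-1) = (21*(-2 - I*√2))*(-1) = (-42 - 21*I*√2)*(-1) = 42 + 21*I*√2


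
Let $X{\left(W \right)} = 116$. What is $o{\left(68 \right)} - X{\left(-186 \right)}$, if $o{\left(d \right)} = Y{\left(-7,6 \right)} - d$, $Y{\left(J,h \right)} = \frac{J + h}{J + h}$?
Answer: $-183$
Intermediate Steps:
$Y{\left(J,h \right)} = 1$
$o{\left(d \right)} = 1 - d$
$o{\left(68 \right)} - X{\left(-186 \right)} = \left(1 - 68\right) - 116 = -67 - 116 = -183$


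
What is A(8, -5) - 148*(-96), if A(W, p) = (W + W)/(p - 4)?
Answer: 127856/9 ≈ 14206.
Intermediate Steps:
A(W, p) = 2*W/(-4 + p) (A(W, p) = (2*W)/(-4 + p) = 2*W/(-4 + p))
A(8, -5) - 148*(-96) = 2*8/(-4 - 5) - 148*(-96) = 2*8/(-9) + 14208 = 2*8*(-⅑) + 14208 = -16/9 + 14208 = 127856/9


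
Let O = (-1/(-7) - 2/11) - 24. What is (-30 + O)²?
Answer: 17313921/5929 ≈ 2920.2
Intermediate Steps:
O = -1851/77 (O = (-1*(-⅐) - 2*1/11) - 24 = (⅐ - 2/11) - 24 = -3/77 - 24 = -1851/77 ≈ -24.039)
(-30 + O)² = (-30 - 1851/77)² = (-4161/77)² = 17313921/5929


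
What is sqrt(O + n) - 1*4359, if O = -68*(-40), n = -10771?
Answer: -4359 + I*sqrt(8051) ≈ -4359.0 + 89.727*I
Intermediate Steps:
O = 2720
sqrt(O + n) - 1*4359 = sqrt(2720 - 10771) - 1*4359 = sqrt(-8051) - 4359 = I*sqrt(8051) - 4359 = -4359 + I*sqrt(8051)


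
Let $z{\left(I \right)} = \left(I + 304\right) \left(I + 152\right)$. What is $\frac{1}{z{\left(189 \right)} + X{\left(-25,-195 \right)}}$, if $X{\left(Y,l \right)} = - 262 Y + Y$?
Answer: $\frac{1}{174638} \approx 5.7261 \cdot 10^{-6}$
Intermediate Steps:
$z{\left(I \right)} = \left(152 + I\right) \left(304 + I\right)$ ($z{\left(I \right)} = \left(304 + I\right) \left(152 + I\right) = \left(152 + I\right) \left(304 + I\right)$)
$X{\left(Y,l \right)} = - 261 Y$
$\frac{1}{z{\left(189 \right)} + X{\left(-25,-195 \right)}} = \frac{1}{\left(46208 + 189^{2} + 456 \cdot 189\right) - -6525} = \frac{1}{\left(46208 + 35721 + 86184\right) + 6525} = \frac{1}{168113 + 6525} = \frac{1}{174638}$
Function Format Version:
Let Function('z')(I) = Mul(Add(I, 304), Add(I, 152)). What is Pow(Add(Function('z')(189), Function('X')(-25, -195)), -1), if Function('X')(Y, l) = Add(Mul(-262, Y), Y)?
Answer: Rational(1, 174638) ≈ 5.7261e-6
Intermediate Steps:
Function('z')(I) = Mul(Add(152, I), Add(304, I)) (Function('z')(I) = Mul(Add(304, I), Add(152, I)) = Mul(Add(152, I), Add(304, I)))
Function('X')(Y, l) = Mul(-261, Y)
Pow(Add(Function('z')(189), Function('X')(-25, -195)), -1) = Pow(Add(Add(46208, Pow(189, 2), Mul(456, 189)), Mul(-261, -25)), -1) = Pow(Add(Add(46208, 35721, 86184), 6525), -1) = Pow(Add(168113, 6525), -1) = Pow(174638, -1) = Rational(1, 174638)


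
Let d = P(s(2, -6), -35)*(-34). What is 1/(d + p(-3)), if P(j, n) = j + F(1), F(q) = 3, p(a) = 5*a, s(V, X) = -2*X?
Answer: -1/525 ≈ -0.0019048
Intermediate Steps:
P(j, n) = 3 + j (P(j, n) = j + 3 = 3 + j)
d = -510 (d = (3 - 2*(-6))*(-34) = (3 + 12)*(-34) = 15*(-34) = -510)
1/(d + p(-3)) = 1/(-510 + 5*(-3)) = 1/(-510 - 15) = 1/(-525) = -1/525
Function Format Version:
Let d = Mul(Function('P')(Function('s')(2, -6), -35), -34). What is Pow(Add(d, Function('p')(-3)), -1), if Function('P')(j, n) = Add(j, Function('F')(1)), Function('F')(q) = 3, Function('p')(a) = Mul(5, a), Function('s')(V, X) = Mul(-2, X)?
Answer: Rational(-1, 525) ≈ -0.0019048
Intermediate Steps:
Function('P')(j, n) = Add(3, j) (Function('P')(j, n) = Add(j, 3) = Add(3, j))
d = -510 (d = Mul(Add(3, Mul(-2, -6)), -34) = Mul(Add(3, 12), -34) = Mul(15, -34) = -510)
Pow(Add(d, Function('p')(-3)), -1) = Pow(Add(-510, Mul(5, -3)), -1) = Pow(Add(-510, -15), -1) = Pow(-525, -1) = Rational(-1, 525)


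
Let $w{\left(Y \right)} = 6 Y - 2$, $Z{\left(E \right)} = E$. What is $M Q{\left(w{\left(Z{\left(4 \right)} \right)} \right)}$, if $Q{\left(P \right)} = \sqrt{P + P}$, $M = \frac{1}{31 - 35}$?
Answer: $- \frac{\sqrt{11}}{2} \approx -1.6583$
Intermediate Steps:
$w{\left(Y \right)} = -2 + 6 Y$
$M = - \frac{1}{4}$ ($M = \frac{1}{-4} = - \frac{1}{4} \approx -0.25$)
$Q{\left(P \right)} = \sqrt{2} \sqrt{P}$ ($Q{\left(P \right)} = \sqrt{2 P} = \sqrt{2} \sqrt{P}$)
$M Q{\left(w{\left(Z{\left(4 \right)} \right)} \right)} = - \frac{\sqrt{2} \sqrt{-2 + 6 \cdot 4}}{4} = - \frac{\sqrt{2} \sqrt{-2 + 24}}{4} = - \frac{\sqrt{2} \sqrt{22}}{4} = - \frac{2 \sqrt{11}}{4} = - \frac{\sqrt{11}}{2}$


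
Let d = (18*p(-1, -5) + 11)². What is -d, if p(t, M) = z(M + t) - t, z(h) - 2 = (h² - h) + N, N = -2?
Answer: -616225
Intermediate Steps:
z(h) = h² - h (z(h) = 2 + ((h² - h) - 2) = 2 + (-2 + h² - h) = h² - h)
p(t, M) = -t + (M + t)*(-1 + M + t) (p(t, M) = (M + t)*(-1 + (M + t)) - t = (M + t)*(-1 + M + t) - t = -t + (M + t)*(-1 + M + t))
d = 616225 (d = (18*((-5 - 1)² - 1*(-5) - 2*(-1)) + 11)² = (18*((-6)² + 5 + 2) + 11)² = (18*(36 + 5 + 2) + 11)² = (18*43 + 11)² = (774 + 11)² = 785² = 616225)
-d = -1*616225 = -616225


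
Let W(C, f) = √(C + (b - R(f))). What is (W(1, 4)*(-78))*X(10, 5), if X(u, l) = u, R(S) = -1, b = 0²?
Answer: -780*√2 ≈ -1103.1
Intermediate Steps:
b = 0
W(C, f) = √(1 + C) (W(C, f) = √(C + (0 - 1*(-1))) = √(C + (0 + 1)) = √(C + 1) = √(1 + C))
(W(1, 4)*(-78))*X(10, 5) = (√(1 + 1)*(-78))*10 = (√2*(-78))*10 = -78*√2*10 = -780*√2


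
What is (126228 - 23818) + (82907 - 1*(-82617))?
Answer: 267934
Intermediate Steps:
(126228 - 23818) + (82907 - 1*(-82617)) = 102410 + (82907 + 82617) = 102410 + 165524 = 267934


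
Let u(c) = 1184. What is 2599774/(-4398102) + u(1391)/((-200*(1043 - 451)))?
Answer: -132187751/219905100 ≈ -0.60111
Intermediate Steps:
2599774/(-4398102) + u(1391)/((-200*(1043 - 451))) = 2599774/(-4398102) + 1184/((-200*(1043 - 451))) = 2599774*(-1/4398102) + 1184/((-200*592)) = -1299887/2199051 + 1184/(-118400) = -1299887/2199051 + 1184*(-1/118400) = -1299887/2199051 - 1/100 = -132187751/219905100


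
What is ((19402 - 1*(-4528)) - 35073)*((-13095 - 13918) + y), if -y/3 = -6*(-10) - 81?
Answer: 300303850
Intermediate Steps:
y = 63 (y = -3*(-6*(-10) - 81) = -3*(60 - 81) = -3*(-21) = 63)
((19402 - 1*(-4528)) - 35073)*((-13095 - 13918) + y) = ((19402 - 1*(-4528)) - 35073)*((-13095 - 13918) + 63) = ((19402 + 4528) - 35073)*(-27013 + 63) = (23930 - 35073)*(-26950) = -11143*(-26950) = 300303850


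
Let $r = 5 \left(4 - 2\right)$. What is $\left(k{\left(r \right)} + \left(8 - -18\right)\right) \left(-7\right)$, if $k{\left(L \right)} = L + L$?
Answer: $-322$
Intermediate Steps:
$r = 10$ ($r = 5 \cdot 2 = 10$)
$k{\left(L \right)} = 2 L$
$\left(k{\left(r \right)} + \left(8 - -18\right)\right) \left(-7\right) = \left(2 \cdot 10 + \left(8 - -18\right)\right) \left(-7\right) = \left(20 + \left(8 + 18\right)\right) \left(-7\right) = \left(20 + 26\right) \left(-7\right) = 46 \left(-7\right) = -322$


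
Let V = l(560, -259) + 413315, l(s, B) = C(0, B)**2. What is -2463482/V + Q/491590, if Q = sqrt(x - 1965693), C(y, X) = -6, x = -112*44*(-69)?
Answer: -2463482/413351 + 3*I*sqrt(180629)/491590 ≈ -5.9598 + 0.0025937*I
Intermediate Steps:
x = 340032 (x = -4928*(-69) = 340032)
Q = 3*I*sqrt(180629) (Q = sqrt(340032 - 1965693) = sqrt(-1625661) = 3*I*sqrt(180629) ≈ 1275.0*I)
l(s, B) = 36 (l(s, B) = (-6)**2 = 36)
V = 413351 (V = 36 + 413315 = 413351)
-2463482/V + Q/491590 = -2463482/413351 + (3*I*sqrt(180629))/491590 = -2463482*1/413351 + (3*I*sqrt(180629))*(1/491590) = -2463482/413351 + 3*I*sqrt(180629)/491590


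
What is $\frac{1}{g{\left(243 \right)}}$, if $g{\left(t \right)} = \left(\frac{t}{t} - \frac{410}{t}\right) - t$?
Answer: $- \frac{243}{59216} \approx -0.0041036$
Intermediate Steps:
$g{\left(t \right)} = 1 - t - \frac{410}{t}$ ($g{\left(t \right)} = \left(1 - \frac{410}{t}\right) - t = 1 - t - \frac{410}{t}$)
$\frac{1}{g{\left(243 \right)}} = \frac{1}{1 - 243 - \frac{410}{243}} = \frac{1}{- \frac{59216}{243}} = - \frac{243}{59216}$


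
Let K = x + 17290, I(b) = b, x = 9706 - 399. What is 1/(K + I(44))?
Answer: 1/26641 ≈ 3.7536e-5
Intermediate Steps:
x = 9307
K = 26597 (K = 9307 + 17290 = 26597)
1/(K + I(44)) = 1/(26597 + 44) = 1/26641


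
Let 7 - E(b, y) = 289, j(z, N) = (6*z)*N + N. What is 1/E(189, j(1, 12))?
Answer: -1/282 ≈ -0.0035461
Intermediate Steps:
j(z, N) = N + 6*N*z (j(z, N) = 6*N*z + N = N + 6*N*z)
E(b, y) = -282 (E(b, y) = 7 - 1*289 = 7 - 289 = -282)
1/E(189, j(1, 12)) = 1/(-282) = -1/282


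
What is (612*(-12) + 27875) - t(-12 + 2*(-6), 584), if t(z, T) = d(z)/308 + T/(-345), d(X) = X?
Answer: 545453053/26565 ≈ 20533.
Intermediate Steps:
t(z, T) = -T/345 + z/308 (t(z, T) = z/308 + T/(-345) = z*(1/308) + T*(-1/345) = z/308 - T/345 = -T/345 + z/308)
(612*(-12) + 27875) - t(-12 + 2*(-6), 584) = (612*(-12) + 27875) - (-1/345*584 + (-12 + 2*(-6))/308) = (-7344 + 27875) - (-584/345 + (-12 - 12)/308) = 20531 - (-584/345 + (1/308)*(-24)) = 20531 - (-584/345 - 6/77) = 20531 - 1*(-47038/26565) = 20531 + 47038/26565 = 545453053/26565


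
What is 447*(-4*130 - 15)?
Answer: -239145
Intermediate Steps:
447*(-4*130 - 15) = 447*(-520 - 15) = 447*(-535) = -239145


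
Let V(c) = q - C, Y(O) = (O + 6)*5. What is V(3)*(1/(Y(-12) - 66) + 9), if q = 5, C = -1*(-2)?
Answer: 863/32 ≈ 26.969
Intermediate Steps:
Y(O) = 30 + 5*O (Y(O) = (6 + O)*5 = 30 + 5*O)
C = 2
V(c) = 3 (V(c) = 5 - 1*2 = 5 - 2 = 3)
V(3)*(1/(Y(-12) - 66) + 9) = 3*(1/((30 + 5*(-12)) - 66) + 9) = 3*(1/((30 - 60) - 66) + 9) = 3*(1/(-30 - 66) + 9) = 3*(1/(-96) + 9) = 3*(-1/96 + 9) = 3*(863/96) = 863/32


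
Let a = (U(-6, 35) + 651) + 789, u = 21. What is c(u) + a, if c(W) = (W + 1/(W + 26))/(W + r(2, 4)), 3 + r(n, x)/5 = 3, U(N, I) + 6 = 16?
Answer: 1432138/987 ≈ 1451.0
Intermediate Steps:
U(N, I) = 10 (U(N, I) = -6 + 16 = 10)
r(n, x) = 0 (r(n, x) = -15 + 5*3 = -15 + 15 = 0)
a = 1450 (a = (10 + 651) + 789 = 661 + 789 = 1450)
c(W) = (W + 1/(26 + W))/W (c(W) = (W + 1/(W + 26))/(W + 0) = (W + 1/(26 + W))/W)
c(u) + a = (1 + 21² + 26*21)/(21*(26 + 21)) + 1450 = (1/21)*(1 + 441 + 546)/47 + 1450 = (1/21)*(1/47)*988 + 1450 = 988/987 + 1450 = 1432138/987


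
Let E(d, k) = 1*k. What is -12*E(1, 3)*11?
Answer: -396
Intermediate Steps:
E(d, k) = k
-12*E(1, 3)*11 = -12*3*11 = -36*11 = -396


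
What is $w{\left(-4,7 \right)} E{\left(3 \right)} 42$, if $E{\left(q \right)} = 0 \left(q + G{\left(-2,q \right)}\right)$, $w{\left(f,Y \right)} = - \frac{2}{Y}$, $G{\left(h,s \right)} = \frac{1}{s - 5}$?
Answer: $0$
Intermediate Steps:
$G{\left(h,s \right)} = \frac{1}{-5 + s}$
$E{\left(q \right)} = 0$ ($E{\left(q \right)} = 0 \left(q + \frac{1}{-5 + q}\right) = 0$)
$w{\left(-4,7 \right)} E{\left(3 \right)} 42 = - \frac{2}{7} \cdot 0 \cdot 42 = \left(-2\right) \frac{1}{7} \cdot 0 \cdot 42 = \left(- \frac{2}{7}\right) 0 \cdot 42 = 0 \cdot 42 = 0$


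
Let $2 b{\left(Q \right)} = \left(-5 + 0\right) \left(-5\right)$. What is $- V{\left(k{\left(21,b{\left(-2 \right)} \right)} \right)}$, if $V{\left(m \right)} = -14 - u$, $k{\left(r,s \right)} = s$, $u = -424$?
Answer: $-410$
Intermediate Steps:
$b{\left(Q \right)} = \frac{25}{2}$ ($b{\left(Q \right)} = \frac{\left(-5 + 0\right) \left(-5\right)}{2} = \frac{\left(-5\right) \left(-5\right)}{2} = \frac{1}{2} \cdot 25 = \frac{25}{2}$)
$V{\left(m \right)} = 410$ ($V{\left(m \right)} = -14 - -424 = -14 + 424 = 410$)
$- V{\left(k{\left(21,b{\left(-2 \right)} \right)} \right)} = \left(-1\right) 410 = -410$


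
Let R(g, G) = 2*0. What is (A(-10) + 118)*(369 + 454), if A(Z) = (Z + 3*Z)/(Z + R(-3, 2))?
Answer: 100406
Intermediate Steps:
R(g, G) = 0
A(Z) = 4 (A(Z) = (Z + 3*Z)/(Z + 0) = (4*Z)/Z = 4)
(A(-10) + 118)*(369 + 454) = (4 + 118)*(369 + 454) = 122*823 = 100406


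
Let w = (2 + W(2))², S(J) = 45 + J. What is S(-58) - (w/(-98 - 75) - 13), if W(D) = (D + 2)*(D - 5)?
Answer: 100/173 ≈ 0.57803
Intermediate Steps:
W(D) = (-5 + D)*(2 + D) (W(D) = (2 + D)*(-5 + D) = (-5 + D)*(2 + D))
w = 100 (w = (2 + (-10 + 2² - 3*2))² = (2 + (-10 + 4 - 6))² = (2 - 12)² = (-10)² = 100)
S(-58) - (w/(-98 - 75) - 13) = (45 - 58) - (100/(-98 - 75) - 13) = -13 - (100/(-173) - 13) = -13 - (100*(-1/173) - 13) = -13 - (-100/173 - 13) = -13 - 1*(-2349/173) = -13 + 2349/173 = 100/173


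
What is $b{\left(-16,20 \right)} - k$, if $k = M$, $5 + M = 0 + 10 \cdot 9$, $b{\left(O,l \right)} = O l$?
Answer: $-405$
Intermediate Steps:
$M = 85$ ($M = -5 + \left(0 + 10 \cdot 9\right) = -5 + \left(0 + 90\right) = -5 + 90 = 85$)
$k = 85$
$b{\left(-16,20 \right)} - k = \left(-16\right) 20 - 85 = -320 - 85 = -405$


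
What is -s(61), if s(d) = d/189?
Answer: -61/189 ≈ -0.32275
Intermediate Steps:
s(d) = d/189 (s(d) = d*(1/189) = d/189)
-s(61) = -61/189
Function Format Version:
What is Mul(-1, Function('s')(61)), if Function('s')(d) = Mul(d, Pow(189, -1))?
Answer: Rational(-61, 189) ≈ -0.32275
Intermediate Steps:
Function('s')(d) = Mul(Rational(1, 189), d) (Function('s')(d) = Mul(d, Rational(1, 189)) = Mul(Rational(1, 189), d))
Mul(-1, Function('s')(61)) = Mul(-1, Mul(Rational(1, 189), 61)) = Mul(-1, Rational(61, 189)) = Rational(-61, 189)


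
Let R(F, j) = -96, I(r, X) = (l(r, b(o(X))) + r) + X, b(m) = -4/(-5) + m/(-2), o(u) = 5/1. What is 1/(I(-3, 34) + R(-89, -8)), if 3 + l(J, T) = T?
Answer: -10/697 ≈ -0.014347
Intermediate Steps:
o(u) = 5 (o(u) = 5*1 = 5)
b(m) = ⅘ - m/2 (b(m) = -4*(-⅕) + m*(-½) = ⅘ - m/2)
l(J, T) = -3 + T
I(r, X) = -47/10 + X + r (I(r, X) = ((-3 + (⅘ - ½*5)) + r) + X = ((-3 + (⅘ - 5/2)) + r) + X = ((-3 - 17/10) + r) + X = (-47/10 + r) + X = -47/10 + X + r)
1/(I(-3, 34) + R(-89, -8)) = 1/((-47/10 + 34 - 3) - 96) = 1/(263/10 - 96) = 1/(-697/10) = -10/697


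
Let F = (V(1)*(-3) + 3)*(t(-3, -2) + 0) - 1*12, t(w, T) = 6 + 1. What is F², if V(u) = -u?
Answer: 900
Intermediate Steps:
t(w, T) = 7
F = 30 (F = (-1*1*(-3) + 3)*(7 + 0) - 1*12 = (-1*(-3) + 3)*7 - 12 = (3 + 3)*7 - 12 = 6*7 - 12 = 42 - 12 = 30)
F² = 30² = 900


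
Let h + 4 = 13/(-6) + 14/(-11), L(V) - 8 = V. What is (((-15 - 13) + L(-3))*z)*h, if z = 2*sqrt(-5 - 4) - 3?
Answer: -11293/22 + 11293*I/11 ≈ -513.32 + 1026.6*I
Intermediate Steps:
L(V) = 8 + V
h = -491/66 (h = -4 + (13/(-6) + 14/(-11)) = -4 + (13*(-1/6) + 14*(-1/11)) = -4 + (-13/6 - 14/11) = -4 - 227/66 = -491/66 ≈ -7.4394)
z = -3 + 6*I (z = 2*sqrt(-9) - 3 = 2*(3*I) - 3 = 6*I - 3 = -3 + 6*I ≈ -3.0 + 6.0*I)
(((-15 - 13) + L(-3))*z)*h = (((-15 - 13) + (8 - 3))*(-3 + 6*I))*(-491/66) = ((-28 + 5)*(-3 + 6*I))*(-491/66) = -23*(-3 + 6*I)*(-491/66) = (69 - 138*I)*(-491/66) = -11293/22 + 11293*I/11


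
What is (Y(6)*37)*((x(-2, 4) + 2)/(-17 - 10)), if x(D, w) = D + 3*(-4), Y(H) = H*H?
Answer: 592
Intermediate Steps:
Y(H) = H²
x(D, w) = -12 + D (x(D, w) = D - 12 = -12 + D)
(Y(6)*37)*((x(-2, 4) + 2)/(-17 - 10)) = (6²*37)*(((-12 - 2) + 2)/(-17 - 10)) = (36*37)*((-14 + 2)/(-27)) = 1332*(-12*(-1/27)) = 1332*(4/9) = 592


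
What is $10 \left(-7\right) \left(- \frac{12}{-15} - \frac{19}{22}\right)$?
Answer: $\frac{49}{11} \approx 4.4545$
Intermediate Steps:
$10 \left(-7\right) \left(- \frac{12}{-15} - \frac{19}{22}\right) = - 70 \left(\left(-12\right) \left(- \frac{1}{15}\right) - \frac{19}{22}\right) = - 70 \left(\frac{4}{5} - \frac{19}{22}\right) = \left(-70\right) \left(- \frac{7}{110}\right) = \frac{49}{11}$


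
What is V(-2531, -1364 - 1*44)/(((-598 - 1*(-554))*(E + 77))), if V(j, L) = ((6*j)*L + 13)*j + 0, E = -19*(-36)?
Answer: 54117591431/33484 ≈ 1.6162e+6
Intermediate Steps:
E = 684
V(j, L) = j*(13 + 6*L*j) (V(j, L) = (6*L*j + 13)*j + 0 = (13 + 6*L*j)*j + 0 = j*(13 + 6*L*j) + 0 = j*(13 + 6*L*j))
V(-2531, -1364 - 1*44)/(((-598 - 1*(-554))*(E + 77))) = (-2531*(13 + 6*(-1364 - 1*44)*(-2531)))/(((-598 - 1*(-554))*(684 + 77))) = (-2531*(13 + 6*(-1364 - 44)*(-2531)))/(((-598 + 554)*761)) = (-2531*(13 + 6*(-1408)*(-2531)))/((-44*761)) = -2531*(13 + 21381888)/(-33484) = -2531*21381901*(-1/33484) = -54117591431*(-1/33484) = 54117591431/33484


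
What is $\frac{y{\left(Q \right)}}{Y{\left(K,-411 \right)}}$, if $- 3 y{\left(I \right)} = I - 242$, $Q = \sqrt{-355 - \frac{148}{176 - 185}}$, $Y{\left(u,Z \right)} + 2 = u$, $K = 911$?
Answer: $\frac{242}{2727} - \frac{i \sqrt{3047}}{8181} \approx 0.088742 - 0.0067473 i$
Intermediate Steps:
$Y{\left(u,Z \right)} = -2 + u$
$Q = \frac{i \sqrt{3047}}{3}$ ($Q = \sqrt{-355 - \frac{148}{-9}} = \sqrt{-355 - - \frac{148}{9}} = \sqrt{-355 + \frac{148}{9}} = \sqrt{- \frac{3047}{9}} = \frac{i \sqrt{3047}}{3} \approx 18.4 i$)
$y{\left(I \right)} = \frac{242}{3} - \frac{I}{3}$ ($y{\left(I \right)} = - \frac{I - 242}{3} = - \frac{-242 + I}{3} = \frac{242}{3} - \frac{I}{3}$)
$\frac{y{\left(Q \right)}}{Y{\left(K,-411 \right)}} = \frac{\frac{242}{3} - \frac{\frac{1}{3} i \sqrt{3047}}{3}}{-2 + 911} = \frac{\frac{242}{3} - \frac{i \sqrt{3047}}{9}}{909} = \left(\frac{242}{3} - \frac{i \sqrt{3047}}{9}\right) \frac{1}{909} = \frac{242}{2727} - \frac{i \sqrt{3047}}{8181}$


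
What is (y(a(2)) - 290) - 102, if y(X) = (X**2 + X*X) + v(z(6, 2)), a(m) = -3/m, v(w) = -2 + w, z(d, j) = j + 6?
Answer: -763/2 ≈ -381.50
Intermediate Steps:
z(d, j) = 6 + j
y(X) = 6 + 2*X**2 (y(X) = (X**2 + X*X) + (-2 + (6 + 2)) = (X**2 + X**2) + (-2 + 8) = 2*X**2 + 6 = 6 + 2*X**2)
(y(a(2)) - 290) - 102 = ((6 + 2*(-3/2)**2) - 290) - 102 = ((6 + 2*(9/4)) - 290) - 102 = ((6 + 9/2) - 290) - 102 = (21/2 - 290) - 102 = -559/2 - 102 = -763/2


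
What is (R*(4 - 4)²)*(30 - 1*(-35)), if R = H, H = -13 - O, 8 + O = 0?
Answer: 0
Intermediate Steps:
O = -8 (O = -8 + 0 = -8)
H = -5 (H = -13 - 1*(-8) = -13 + 8 = -5)
R = -5
(R*(4 - 4)²)*(30 - 1*(-35)) = (-5*(4 - 4)²)*(30 - 1*(-35)) = (-5*0²)*(30 + 35) = -5*0*65 = 0*65 = 0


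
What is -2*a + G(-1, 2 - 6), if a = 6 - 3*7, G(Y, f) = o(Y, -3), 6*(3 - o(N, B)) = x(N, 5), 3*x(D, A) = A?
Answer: 589/18 ≈ 32.722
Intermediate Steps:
x(D, A) = A/3
o(N, B) = 49/18 (o(N, B) = 3 - 5/18 = 49/18)
G(Y, f) = 49/18
a = -15 (a = 6 - 21 = -15)
-2*a + G(-1, 2 - 6) = -2*(-15) + 49/18 = 30 + 49/18 = 589/18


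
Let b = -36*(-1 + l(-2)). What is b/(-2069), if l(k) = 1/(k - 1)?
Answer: -48/2069 ≈ -0.023200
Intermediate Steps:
l(k) = 1/(-1 + k)
b = 48 (b = -36*(-1 + 1/(-1 - 2)) = -36*(-1 + 1/(-3)) = -36*(-1 - ⅓) = -36*(-4/3) = 48)
b/(-2069) = 48/(-2069) = 48*(-1/2069) = -48/2069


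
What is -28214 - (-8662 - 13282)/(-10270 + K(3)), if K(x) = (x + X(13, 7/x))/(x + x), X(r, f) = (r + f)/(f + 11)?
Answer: -34771225118/1232317 ≈ -28216.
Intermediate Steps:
X(r, f) = (f + r)/(11 + f)
K(x) = (x + (13 + 7/x)/(11 + 7/x))/(2*x) (K(x) = (x + (7/x + 13)/(11 + 7/x))/(x + x) = (x + (13 + 7/x)/(11 + 7/x))/((2*x)) = (x + (13 + 7/x)/(11 + 7/x))*(1/(2*x)) = (x + (13 + 7/x)/(11 + 7/x))/(2*x))
-28214 - (-8662 - 13282)/(-10270 + K(3)) = -28214 - (-8662 - 13282)/(-10270 + (½)*(7 + 11*3² + 20*3)/(3*(7 + 11*3))) = -28214 - (-21944)/(-10270 + (½)*(⅓)*(7 + 11*9 + 60)/(7 + 33)) = -28214 - (-21944)/(-10270 + (½)*(⅓)*(7 + 99 + 60)/40) = -28214 - (-21944)/(-10270 + (½)*(⅓)*(1/40)*166) = -28214 - (-21944)/(-10270 + 83/120) = -28214 - (-21944)/(-1232317/120) = -28214 - (-21944)*(-120)/1232317 = -28214 - 1*2633280/1232317 = -28214 - 2633280/1232317 = -34771225118/1232317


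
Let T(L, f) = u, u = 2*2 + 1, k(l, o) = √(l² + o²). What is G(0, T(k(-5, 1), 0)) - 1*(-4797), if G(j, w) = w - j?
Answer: 4802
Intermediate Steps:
u = 5 (u = 4 + 1 = 5)
T(L, f) = 5
G(0, T(k(-5, 1), 0)) - 1*(-4797) = (5 - 1*0) - 1*(-4797) = (5 + 0) + 4797 = 5 + 4797 = 4802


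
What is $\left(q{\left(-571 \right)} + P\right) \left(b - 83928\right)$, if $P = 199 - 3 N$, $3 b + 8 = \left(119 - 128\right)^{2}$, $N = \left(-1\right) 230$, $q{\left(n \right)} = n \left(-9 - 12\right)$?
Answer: $- \frac{3242037680}{3} \approx -1.0807 \cdot 10^{9}$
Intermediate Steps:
$q{\left(n \right)} = - 21 n$ ($q{\left(n \right)} = n \left(-21\right) = - 21 n$)
$N = -230$
$b = \frac{73}{3}$ ($b = - \frac{8}{3} + \frac{\left(119 - 128\right)^{2}}{3} = - \frac{8}{3} + \frac{\left(-9\right)^{2}}{3} = - \frac{8}{3} + \frac{1}{3} \cdot 81 = - \frac{8}{3} + 27 = \frac{73}{3} \approx 24.333$)
$P = 889$ ($P = 199 - -690 = 199 + 690 = 889$)
$\left(q{\left(-571 \right)} + P\right) \left(b - 83928\right) = \left(\left(-21\right) \left(-571\right) + 889\right) \left(\frac{73}{3} - 83928\right) = \left(11991 + 889\right) \left(- \frac{251711}{3}\right) = 12880 \left(- \frac{251711}{3}\right) = - \frac{3242037680}{3}$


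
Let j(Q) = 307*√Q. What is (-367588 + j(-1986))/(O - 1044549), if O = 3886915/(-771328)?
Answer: 283530916864/805693777987 - 236797696*I*√1986/805693777987 ≈ 0.35191 - 0.013098*I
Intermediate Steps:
O = -3886915/771328 (O = 3886915*(-1/771328) = -3886915/771328 ≈ -5.0393)
(-367588 + j(-1986))/(O - 1044549) = (-367588 + 307*√(-1986))/(-3886915/771328 - 1044549) = (-367588 + 307*(I*√1986))/(-805693777987/771328) = (-367588 + 307*I*√1986)*(-771328/805693777987) = 283530916864/805693777987 - 236797696*I*√1986/805693777987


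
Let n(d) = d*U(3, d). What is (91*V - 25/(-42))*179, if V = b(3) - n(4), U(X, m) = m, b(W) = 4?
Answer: -8205181/42 ≈ -1.9536e+5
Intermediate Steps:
n(d) = d**2 (n(d) = d*d = d**2)
V = -12 (V = 4 - 1*4**2 = 4 - 1*16 = 4 - 16 = -12)
(91*V - 25/(-42))*179 = (91*(-12) - 25/(-42))*179 = (-1092 - 25*(-1/42))*179 = (-1092 + 25/42)*179 = -45839/42*179 = -8205181/42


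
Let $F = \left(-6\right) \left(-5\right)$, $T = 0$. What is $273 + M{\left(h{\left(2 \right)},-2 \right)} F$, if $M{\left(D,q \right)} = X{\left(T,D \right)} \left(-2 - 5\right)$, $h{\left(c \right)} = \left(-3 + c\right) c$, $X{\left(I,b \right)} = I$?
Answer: $273$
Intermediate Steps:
$h{\left(c \right)} = c \left(-3 + c\right)$
$M{\left(D,q \right)} = 0$ ($M{\left(D,q \right)} = 0 \left(-2 - 5\right) = 0 \left(-7\right) = 0$)
$F = 30$
$273 + M{\left(h{\left(2 \right)},-2 \right)} F = 273 + 0 \cdot 30 = 273 + 0 = 273$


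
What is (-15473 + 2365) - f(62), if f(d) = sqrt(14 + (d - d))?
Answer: -13108 - sqrt(14) ≈ -13112.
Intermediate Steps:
f(d) = sqrt(14) (f(d) = sqrt(14 + 0) = sqrt(14))
(-15473 + 2365) - f(62) = (-15473 + 2365) - sqrt(14) = -13108 - sqrt(14)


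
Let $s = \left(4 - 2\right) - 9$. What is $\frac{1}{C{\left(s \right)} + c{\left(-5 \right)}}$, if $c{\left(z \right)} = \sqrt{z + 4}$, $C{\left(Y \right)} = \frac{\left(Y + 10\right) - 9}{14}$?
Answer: $- \frac{21}{58} - \frac{49 i}{58} \approx -0.36207 - 0.84483 i$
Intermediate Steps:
$s = -7$ ($s = 2 - 9 = -7$)
$C{\left(Y \right)} = \frac{1}{14} + \frac{Y}{14}$ ($C{\left(Y \right)} = \left(\left(10 + Y\right) - 9\right) \frac{1}{14} = \left(1 + Y\right) \frac{1}{14} = \frac{1}{14} + \frac{Y}{14}$)
$c{\left(z \right)} = \sqrt{4 + z}$
$\frac{1}{C{\left(s \right)} + c{\left(-5 \right)}} = \frac{1}{\left(\frac{1}{14} + \frac{1}{14} \left(-7\right)\right) + \sqrt{4 - 5}} = \frac{1}{\left(\frac{1}{14} - \frac{1}{2}\right) + \sqrt{-1}} = \frac{1}{- \frac{3}{7} + i} = \frac{49 \left(- \frac{3}{7} - i\right)}{58}$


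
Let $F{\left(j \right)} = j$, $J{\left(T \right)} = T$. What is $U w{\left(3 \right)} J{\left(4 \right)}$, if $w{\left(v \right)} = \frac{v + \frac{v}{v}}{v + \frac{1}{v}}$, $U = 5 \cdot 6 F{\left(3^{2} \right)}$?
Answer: $1296$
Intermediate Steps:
$U = 270$ ($U = 5 \cdot 6 \cdot 3^{2} = 30 \cdot 9 = 270$)
$w{\left(v \right)} = \frac{1 + v}{v + \frac{1}{v}}$ ($w{\left(v \right)} = \frac{v + 1}{v + \frac{1}{v}} = \frac{1 + v}{v + \frac{1}{v}}$)
$U w{\left(3 \right)} J{\left(4 \right)} = 270 \frac{3 \left(1 + 3\right)}{1 + 3^{2}} \cdot 4 = 270 \cdot 3 \frac{1}{1 + 9} \cdot 4 \cdot 4 = 270 \cdot 3 \cdot \frac{1}{10} \cdot 4 \cdot 4 = 270 \cdot \frac{6}{5} \cdot 4 = 324 \cdot 4 = 1296$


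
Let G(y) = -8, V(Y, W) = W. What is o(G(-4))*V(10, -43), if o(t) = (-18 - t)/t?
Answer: -215/4 ≈ -53.750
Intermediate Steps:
o(t) = (-18 - t)/t
o(G(-4))*V(10, -43) = ((-18 - 1*(-8))/(-8))*(-43) = -(-18 + 8)/8*(-43) = -⅛*(-10)*(-43) = (5/4)*(-43) = -215/4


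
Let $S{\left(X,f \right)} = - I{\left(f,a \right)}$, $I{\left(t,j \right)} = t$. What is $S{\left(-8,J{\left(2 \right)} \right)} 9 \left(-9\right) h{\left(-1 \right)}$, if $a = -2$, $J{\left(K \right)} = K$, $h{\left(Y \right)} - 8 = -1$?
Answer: $1134$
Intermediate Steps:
$h{\left(Y \right)} = 7$ ($h{\left(Y \right)} = 8 - 1 = 7$)
$S{\left(X,f \right)} = - f$
$S{\left(-8,J{\left(2 \right)} \right)} 9 \left(-9\right) h{\left(-1 \right)} = \left(-1\right) 2 \cdot 9 \left(-9\right) 7 = \left(-2\right) \left(-81\right) 7 = 162 \cdot 7 = 1134$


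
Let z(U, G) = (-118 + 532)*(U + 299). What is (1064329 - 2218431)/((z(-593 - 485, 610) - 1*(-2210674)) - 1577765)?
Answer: -1154102/310403 ≈ -3.7181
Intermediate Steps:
z(U, G) = 123786 + 414*U (z(U, G) = 414*(299 + U) = 123786 + 414*U)
(1064329 - 2218431)/((z(-593 - 485, 610) - 1*(-2210674)) - 1577765) = (1064329 - 2218431)/(((123786 + 414*(-593 - 485)) - 1*(-2210674)) - 1577765) = -1154102/(((123786 + 414*(-1078)) + 2210674) - 1577765) = -1154102/(((123786 - 446292) + 2210674) - 1577765) = -1154102/((-322506 + 2210674) - 1577765) = -1154102/(1888168 - 1577765) = -1154102/310403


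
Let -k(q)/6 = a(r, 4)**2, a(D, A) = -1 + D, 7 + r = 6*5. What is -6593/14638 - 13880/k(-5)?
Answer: 23003671/5313594 ≈ 4.3292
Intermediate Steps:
r = 23 (r = -7 + 6*5 = -7 + 30 = 23)
k(q) = -2904 (k(q) = -6*(-1 + 23)**2 = -6*22**2 = -6*484 = -2904)
-6593/14638 - 13880/k(-5) = -6593/14638 - 13880/(-2904) = -6593*1/14638 - 13880*(-1/2904) = -6593/14638 + 1735/363 = 23003671/5313594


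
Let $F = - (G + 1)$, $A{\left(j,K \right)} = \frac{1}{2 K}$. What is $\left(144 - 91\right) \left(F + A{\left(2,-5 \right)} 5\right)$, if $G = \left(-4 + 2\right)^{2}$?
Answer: $- \frac{583}{2} \approx -291.5$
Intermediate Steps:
$A{\left(j,K \right)} = \frac{1}{2 K}$
$G = 4$ ($G = \left(-2\right)^{2} = 4$)
$F = -5$ ($F = - (4 + 1) = \left(-1\right) 5 = -5$)
$\left(144 - 91\right) \left(F + A{\left(2,-5 \right)} 5\right) = \left(144 - 91\right) \left(-5 + \frac{1}{2 \left(-5\right)} 5\right) = 53 \left(-5 + \frac{1}{2} \left(- \frac{1}{5}\right) 5\right) = 53 \left(-5 - \frac{1}{2}\right) = 53 \left(- \frac{11}{2}\right) = - \frac{583}{2}$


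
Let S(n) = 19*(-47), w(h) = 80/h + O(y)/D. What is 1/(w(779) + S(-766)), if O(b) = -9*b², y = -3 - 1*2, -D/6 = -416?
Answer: -648128/578770169 ≈ -0.0011198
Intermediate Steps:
D = 2496 (D = -6*(-416) = 2496)
y = -5 (y = -3 - 2 = -5)
w(h) = -75/832 + 80/h (w(h) = 80/h - 9*(-5)²/2496 = 80/h - 9*25*(1/2496) = 80/h - 225*1/2496 = 80/h - 75/832 = -75/832 + 80/h)
S(n) = -893
1/(w(779) + S(-766)) = 1/((-75/832 + 80/779) - 893) = 1/(8135/648128 - 893) = 1/(-578770169/648128) = -648128/578770169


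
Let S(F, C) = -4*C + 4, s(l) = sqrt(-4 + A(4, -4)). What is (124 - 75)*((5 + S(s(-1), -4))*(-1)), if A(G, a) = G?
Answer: -1225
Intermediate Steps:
s(l) = 0 (s(l) = sqrt(-4 + 4) = sqrt(0) = 0)
S(F, C) = 4 - 4*C
(124 - 75)*((5 + S(s(-1), -4))*(-1)) = (124 - 75)*((5 + (4 - 4*(-4)))*(-1)) = 49*((5 + (4 + 16))*(-1)) = 49*((5 + 20)*(-1)) = 49*(25*(-1)) = 49*(-25) = -1225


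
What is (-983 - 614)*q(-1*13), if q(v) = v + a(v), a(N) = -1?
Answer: 22358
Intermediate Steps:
q(v) = -1 + v (q(v) = v - 1 = -1 + v)
(-983 - 614)*q(-1*13) = (-983 - 614)*(-1 - 1*13) = -1597*(-1 - 13) = -1597*(-14) = 22358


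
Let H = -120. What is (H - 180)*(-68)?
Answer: 20400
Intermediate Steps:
(H - 180)*(-68) = (-120 - 180)*(-68) = -300*(-68) = 20400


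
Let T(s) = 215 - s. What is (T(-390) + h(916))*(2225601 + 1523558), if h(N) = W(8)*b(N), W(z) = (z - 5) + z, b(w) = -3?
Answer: 2144518948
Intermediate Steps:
W(z) = -5 + 2*z (W(z) = (-5 + z) + z = -5 + 2*z)
h(N) = -33 (h(N) = (-5 + 2*8)*(-3) = (-5 + 16)*(-3) = 11*(-3) = -33)
(T(-390) + h(916))*(2225601 + 1523558) = ((215 - 1*(-390)) - 33)*(2225601 + 1523558) = ((215 + 390) - 33)*3749159 = (605 - 33)*3749159 = 572*3749159 = 2144518948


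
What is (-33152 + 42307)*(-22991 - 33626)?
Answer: -518328635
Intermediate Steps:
(-33152 + 42307)*(-22991 - 33626) = 9155*(-56617) = -518328635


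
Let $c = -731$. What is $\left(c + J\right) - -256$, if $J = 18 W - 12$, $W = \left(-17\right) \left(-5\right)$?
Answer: $1043$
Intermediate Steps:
$W = 85$
$J = 1518$ ($J = 18 \cdot 85 - 12 = 1530 - 12 = 1518$)
$\left(c + J\right) - -256 = \left(-731 + 1518\right) - -256 = 787 + \left(-17 + 273\right) = 787 + 256 = 1043$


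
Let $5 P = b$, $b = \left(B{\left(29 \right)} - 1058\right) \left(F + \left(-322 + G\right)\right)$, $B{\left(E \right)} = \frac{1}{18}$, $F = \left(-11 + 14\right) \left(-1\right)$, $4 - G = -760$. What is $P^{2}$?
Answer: $\frac{69887543455129}{8100} \approx 8.6281 \cdot 10^{9}$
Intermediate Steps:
$G = 764$ ($G = 4 - -760 = 4 + 760 = 764$)
$F = -3$ ($F = 3 \left(-1\right) = -3$)
$B{\left(E \right)} = \frac{1}{18}$
$b = - \frac{8359877}{18}$ ($b = \left(\frac{1}{18} - 1058\right) \left(-3 + \left(-322 + 764\right)\right) = - \frac{19043 \left(-3 + 442\right)}{18} = \left(- \frac{19043}{18}\right) 439 = - \frac{8359877}{18} \approx -4.6444 \cdot 10^{5}$)
$P = - \frac{8359877}{90}$ ($P = \frac{1}{5} \left(- \frac{8359877}{18}\right) = - \frac{8359877}{90} \approx -92888.0$)
$P^{2} = \left(- \frac{8359877}{90}\right)^{2} = \frac{69887543455129}{8100}$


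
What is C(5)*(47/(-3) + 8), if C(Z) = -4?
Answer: 92/3 ≈ 30.667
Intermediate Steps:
C(5)*(47/(-3) + 8) = -4*(47/(-3) + 8) = -4*(47*(-⅓) + 8) = -4*(-47/3 + 8) = -4*(-23/3) = 92/3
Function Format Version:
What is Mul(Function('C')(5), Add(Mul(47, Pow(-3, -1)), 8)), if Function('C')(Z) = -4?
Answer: Rational(92, 3) ≈ 30.667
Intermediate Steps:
Mul(Function('C')(5), Add(Mul(47, Pow(-3, -1)), 8)) = Mul(-4, Add(Mul(47, Pow(-3, -1)), 8)) = Mul(-4, Add(Mul(47, Rational(-1, 3)), 8)) = Mul(-4, Add(Rational(-47, 3), 8)) = Mul(-4, Rational(-23, 3)) = Rational(92, 3)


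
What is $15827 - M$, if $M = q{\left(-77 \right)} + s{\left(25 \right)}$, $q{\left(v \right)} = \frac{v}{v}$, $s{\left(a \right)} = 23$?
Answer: $15803$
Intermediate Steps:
$q{\left(v \right)} = 1$
$M = 24$ ($M = 1 + 23 = 24$)
$15827 - M = 15827 - 24 = 15803$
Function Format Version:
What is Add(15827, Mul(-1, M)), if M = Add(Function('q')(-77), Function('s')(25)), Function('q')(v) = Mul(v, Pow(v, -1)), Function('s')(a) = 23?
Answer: 15803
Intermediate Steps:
Function('q')(v) = 1
M = 24 (M = Add(1, 23) = 24)
Add(15827, Mul(-1, M)) = Add(15827, Mul(-1, 24)) = Add(15827, -24) = 15803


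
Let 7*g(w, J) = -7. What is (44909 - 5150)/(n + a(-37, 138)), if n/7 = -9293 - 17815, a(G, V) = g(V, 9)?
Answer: -39759/189757 ≈ -0.20953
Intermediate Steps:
g(w, J) = -1 (g(w, J) = (1/7)*(-7) = -1)
a(G, V) = -1
n = -189756 (n = 7*(-9293 - 17815) = 7*(-27108) = -189756)
(44909 - 5150)/(n + a(-37, 138)) = (44909 - 5150)/(-189756 - 1) = 39759/(-189757) = 39759*(-1/189757) = -39759/189757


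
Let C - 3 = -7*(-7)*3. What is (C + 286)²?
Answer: 190096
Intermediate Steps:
C = 150 (C = 3 - 7*(-7)*3 = 3 + 49*3 = 3 + 147 = 150)
(C + 286)² = (150 + 286)² = 436² = 190096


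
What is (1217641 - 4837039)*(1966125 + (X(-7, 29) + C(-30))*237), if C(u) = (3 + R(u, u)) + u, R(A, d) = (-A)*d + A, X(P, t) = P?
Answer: -6289272270486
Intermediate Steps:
R(A, d) = A - A*d (R(A, d) = -A*d + A = A - A*d)
C(u) = 3 + u + u*(1 - u) (C(u) = (3 + u*(1 - u)) + u = 3 + u + u*(1 - u))
(1217641 - 4837039)*(1966125 + (X(-7, 29) + C(-30))*237) = (1217641 - 4837039)*(1966125 + (-7 + (3 - 30 - 1*(-30)*(-1 - 30)))*237) = -3619398*(1966125 + (-7 + (3 - 30 - 1*(-30)*(-31)))*237) = -3619398*(1966125 + (-7 + (3 - 30 - 930))*237) = -3619398*(1966125 + (-7 - 957)*237) = -3619398*(1966125 - 964*237) = -3619398*(1966125 - 228468) = -3619398*1737657 = -6289272270486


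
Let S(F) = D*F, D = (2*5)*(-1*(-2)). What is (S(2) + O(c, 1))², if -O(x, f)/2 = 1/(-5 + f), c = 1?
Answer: 6561/4 ≈ 1640.3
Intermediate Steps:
D = 20 (D = 10*2 = 20)
O(x, f) = -2/(-5 + f)
S(F) = 20*F
(S(2) + O(c, 1))² = (20*2 - 2/(-5 + 1))² = (40 - 2/(-4))² = (40 - 2*(-¼))² = (40 + ½)² = (81/2)² = 6561/4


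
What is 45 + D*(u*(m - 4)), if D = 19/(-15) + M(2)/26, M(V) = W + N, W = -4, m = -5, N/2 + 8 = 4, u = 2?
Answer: 4947/65 ≈ 76.108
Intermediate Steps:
N = -8 (N = -16 + 2*4 = -16 + 8 = -8)
M(V) = -12 (M(V) = -4 - 8 = -12)
D = -337/195 (D = 19/(-15) - 12/26 = 19*(-1/15) - 12*1/26 = -19/15 - 6/13 = -337/195 ≈ -1.7282)
45 + D*(u*(m - 4)) = 45 - 674*(-5 - 4)/195 = 45 - 674*(-9)/195 = 45 - 337/195*(-18) = 45 + 2022/65 = 4947/65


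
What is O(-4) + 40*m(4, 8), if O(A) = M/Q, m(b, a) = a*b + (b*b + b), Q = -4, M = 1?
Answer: 8319/4 ≈ 2079.8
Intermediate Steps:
m(b, a) = b + b² + a*b (m(b, a) = a*b + (b² + b) = a*b + (b + b²) = b + b² + a*b)
O(A) = -¼ (O(A) = 1/(-4) = 1*(-¼) = -¼)
O(-4) + 40*m(4, 8) = -¼ + 40*(4*(1 + 8 + 4)) = -¼ + 40*(4*13) = -¼ + 40*52 = -¼ + 2080 = 8319/4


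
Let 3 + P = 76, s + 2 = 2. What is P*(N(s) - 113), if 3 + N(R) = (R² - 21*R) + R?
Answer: -8468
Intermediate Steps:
s = 0 (s = -2 + 2 = 0)
N(R) = -3 + R² - 20*R (N(R) = -3 + ((R² - 21*R) + R) = -3 + (R² - 20*R) = -3 + R² - 20*R)
P = 73 (P = -3 + 76 = 73)
P*(N(s) - 113) = 73*((-3 + 0² - 20*0) - 113) = 73*((-3 + 0 + 0) - 113) = 73*(-3 - 113) = 73*(-116) = -8468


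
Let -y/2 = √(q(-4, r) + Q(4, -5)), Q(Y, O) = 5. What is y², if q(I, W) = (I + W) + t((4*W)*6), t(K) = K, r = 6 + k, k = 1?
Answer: 704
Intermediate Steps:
r = 7 (r = 6 + 1 = 7)
q(I, W) = I + 25*W (q(I, W) = (I + W) + (4*W)*6 = (I + W) + 24*W = I + 25*W)
y = -8*√11 (y = -2*√((-4 + 25*7) + 5) = -2*√((-4 + 175) + 5) = -2*√(171 + 5) = -8*√11 ≈ -26.533)
y² = (-8*√11)² = 704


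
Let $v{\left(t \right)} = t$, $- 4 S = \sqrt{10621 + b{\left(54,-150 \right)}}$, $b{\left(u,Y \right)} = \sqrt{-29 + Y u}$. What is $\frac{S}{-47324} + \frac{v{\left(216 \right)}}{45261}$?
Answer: $\frac{24}{5029} + \frac{\sqrt{10621 + i \sqrt{8129}}}{189296} \approx 0.0053168 + 2.3108 \cdot 10^{-6} i$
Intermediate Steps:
$S = - \frac{\sqrt{10621 + i \sqrt{8129}}}{4}$ ($S = - \frac{\sqrt{10621 + \sqrt{-29 - 8100}}}{4} = - \frac{\sqrt{10621 + \sqrt{-8129}}}{4} = - \frac{\sqrt{10621 + i \sqrt{8129}}}{4} \approx -25.765 - 0.10936 i$)
$\frac{S}{-47324} + \frac{v{\left(216 \right)}}{45261} = \frac{\left(- \frac{1}{4}\right) \sqrt{10621 + i \sqrt{8129}}}{-47324} + \frac{216}{45261} = - \frac{\sqrt{10621 + i \sqrt{8129}}}{4} \left(- \frac{1}{47324}\right) + 216 \cdot \frac{1}{45261} = \frac{\sqrt{10621 + i \sqrt{8129}}}{189296} + \frac{24}{5029} = \frac{24}{5029} + \frac{\sqrt{10621 + i \sqrt{8129}}}{189296}$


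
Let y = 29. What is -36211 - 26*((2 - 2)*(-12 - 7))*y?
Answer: -36211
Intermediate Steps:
-36211 - 26*((2 - 2)*(-12 - 7))*y = -36211 - 26*((2 - 2)*(-12 - 7))*29 = -36211 - 26*(0*(-19))*29 = -36211 - 26*0*29 = -36211 - 0*29 = -36211 - 1*0 = -36211 + 0 = -36211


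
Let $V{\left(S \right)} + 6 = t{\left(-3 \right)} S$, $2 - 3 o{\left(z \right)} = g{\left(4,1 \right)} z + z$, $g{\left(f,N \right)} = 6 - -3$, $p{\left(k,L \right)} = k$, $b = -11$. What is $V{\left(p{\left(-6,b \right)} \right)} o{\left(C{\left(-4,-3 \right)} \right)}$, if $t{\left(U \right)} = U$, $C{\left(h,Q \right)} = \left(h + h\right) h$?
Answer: $-1272$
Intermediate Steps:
$C{\left(h,Q \right)} = 2 h^{2}$ ($C{\left(h,Q \right)} = 2 h h = 2 h^{2}$)
$g{\left(f,N \right)} = 9$ ($g{\left(f,N \right)} = 6 + 3 = 9$)
$o{\left(z \right)} = \frac{2}{3} - \frac{10 z}{3}$ ($o{\left(z \right)} = \frac{2}{3} - \frac{9 z + z}{3} = \frac{2}{3} - \frac{10 z}{3}$)
$V{\left(S \right)} = -6 - 3 S$
$V{\left(p{\left(-6,b \right)} \right)} o{\left(C{\left(-4,-3 \right)} \right)} = \left(-6 - -18\right) \left(\frac{2}{3} - \frac{10 \cdot 2 \left(-4\right)^{2}}{3}\right) = \left(-6 + 18\right) \left(\frac{2}{3} - \frac{10 \cdot 2 \cdot 16}{3}\right) = 12 \left(\frac{2}{3} - \frac{320}{3}\right) = 12 \left(-106\right) = -1272$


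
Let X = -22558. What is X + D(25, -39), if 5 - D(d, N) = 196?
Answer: -22749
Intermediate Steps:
D(d, N) = -191 (D(d, N) = 5 - 1*196 = 5 - 196 = -191)
X + D(25, -39) = -22558 - 191 = -22749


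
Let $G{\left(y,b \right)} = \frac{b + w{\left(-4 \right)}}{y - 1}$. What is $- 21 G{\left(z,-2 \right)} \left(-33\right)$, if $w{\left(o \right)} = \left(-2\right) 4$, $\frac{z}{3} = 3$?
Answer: $- \frac{3465}{4} \approx -866.25$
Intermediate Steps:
$z = 9$ ($z = 3 \cdot 3 = 9$)
$w{\left(o \right)} = -8$
$G{\left(y,b \right)} = \frac{-8 + b}{-1 + y}$ ($G{\left(y,b \right)} = \frac{b - 8}{y - 1} = \frac{-8 + b}{-1 + y}$)
$- 21 G{\left(z,-2 \right)} \left(-33\right) = - 21 \frac{-8 - 2}{-1 + 9} \left(-33\right) = - 21 \cdot \frac{1}{8} \left(-10\right) \left(-33\right) = \left(-21\right) \left(- \frac{5}{4}\right) \left(-33\right) = \frac{105}{4} \left(-33\right) = - \frac{3465}{4}$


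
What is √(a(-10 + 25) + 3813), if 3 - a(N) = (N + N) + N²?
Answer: √3561 ≈ 59.674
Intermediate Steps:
a(N) = 3 - N² - 2*N (a(N) = 3 - ((N + N) + N²) = 3 - (2*N + N²) = 3 - (N² + 2*N) = 3 + (-N² - 2*N) = 3 - N² - 2*N)
√(a(-10 + 25) + 3813) = √((3 - (-10 + 25)² - 2*(-10 + 25)) + 3813) = √((3 - 1*15² - 2*15) + 3813) = √((3 - 1*225 - 30) + 3813) = √((3 - 225 - 30) + 3813) = √(-252 + 3813) = √3561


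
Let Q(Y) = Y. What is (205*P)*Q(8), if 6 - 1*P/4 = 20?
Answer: -91840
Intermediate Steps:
P = -56 (P = 24 - 4*20 = 24 - 80 = -56)
(205*P)*Q(8) = (205*(-56))*8 = -11480*8 = -91840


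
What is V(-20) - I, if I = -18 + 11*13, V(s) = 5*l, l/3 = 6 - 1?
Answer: -50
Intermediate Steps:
l = 15 (l = 3*(6 - 1) = 3*5 = 15)
V(s) = 75 (V(s) = 5*15 = 75)
I = 125 (I = -18 + 143 = 125)
V(-20) - I = 75 - 1*125 = 75 - 125 = -50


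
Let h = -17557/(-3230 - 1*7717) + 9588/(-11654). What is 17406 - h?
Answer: 1110247044893/63788169 ≈ 17405.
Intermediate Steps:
h = 49824721/63788169 (h = -17557/(-3230 - 7717) + 9588*(-1/11654) = -17557/(-10947) - 4794/5827 = -17557*(-1/10947) - 4794/5827 = 17557/10947 - 4794/5827 = 49824721/63788169 ≈ 0.78110)
17406 - h = 17406 - 1*49824721/63788169 = 17406 - 49824721/63788169 = 1110247044893/63788169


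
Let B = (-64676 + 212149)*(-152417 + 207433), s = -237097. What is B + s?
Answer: 8113137471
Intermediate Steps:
B = 8113374568 (B = 147473*55016 = 8113374568)
B + s = 8113374568 - 237097 = 8113137471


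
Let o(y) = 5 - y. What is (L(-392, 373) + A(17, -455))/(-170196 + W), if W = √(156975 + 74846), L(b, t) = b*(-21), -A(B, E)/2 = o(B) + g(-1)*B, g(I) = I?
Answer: -282184968/5793289319 - 1658*√231821/5793289319 ≈ -0.048847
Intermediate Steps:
A(B, E) = -10 + 4*B (A(B, E) = -2*((5 - B) - B) = -2*(5 - 2*B) = -10 + 4*B)
L(b, t) = -21*b
W = √231821 ≈ 481.48
(L(-392, 373) + A(17, -455))/(-170196 + W) = (-21*(-392) + (-10 + 4*17))/(-170196 + √231821) = (8232 + (-10 + 68))/(-170196 + √231821) = (8232 + 58)/(-170196 + √231821) = 8290/(-170196 + √231821)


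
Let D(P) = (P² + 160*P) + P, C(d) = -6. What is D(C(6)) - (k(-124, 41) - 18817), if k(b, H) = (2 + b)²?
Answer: 3003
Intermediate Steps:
D(P) = P² + 161*P
D(C(6)) - (k(-124, 41) - 18817) = -6*(161 - 6) - ((2 - 124)² - 18817) = -6*155 - ((-122)² - 18817) = -930 - (14884 - 18817) = -930 - 1*(-3933) = -930 + 3933 = 3003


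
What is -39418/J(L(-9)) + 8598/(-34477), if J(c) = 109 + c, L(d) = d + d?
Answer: -1359796804/3137407 ≈ -433.41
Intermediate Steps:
L(d) = 2*d
-39418/J(L(-9)) + 8598/(-34477) = -39418/(109 + 2*(-9)) + 8598/(-34477) = -39418/(109 - 18) + 8598*(-1/34477) = -39418/91 - 8598/34477 = -1359796804/3137407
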